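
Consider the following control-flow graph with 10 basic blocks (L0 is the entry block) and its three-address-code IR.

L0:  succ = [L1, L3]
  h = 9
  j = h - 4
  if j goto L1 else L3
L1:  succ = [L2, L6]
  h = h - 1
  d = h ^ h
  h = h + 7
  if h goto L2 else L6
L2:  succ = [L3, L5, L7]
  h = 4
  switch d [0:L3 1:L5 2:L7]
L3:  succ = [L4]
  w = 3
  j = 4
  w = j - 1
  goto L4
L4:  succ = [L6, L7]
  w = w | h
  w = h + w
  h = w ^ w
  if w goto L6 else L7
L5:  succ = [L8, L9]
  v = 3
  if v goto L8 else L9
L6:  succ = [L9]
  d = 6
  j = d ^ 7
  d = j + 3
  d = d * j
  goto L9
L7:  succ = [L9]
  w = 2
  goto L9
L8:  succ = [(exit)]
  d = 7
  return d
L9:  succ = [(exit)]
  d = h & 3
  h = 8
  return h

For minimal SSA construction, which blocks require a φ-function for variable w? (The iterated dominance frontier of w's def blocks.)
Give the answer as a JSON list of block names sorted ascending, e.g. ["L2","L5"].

Answer: ["L6", "L7", "L9"]

Working:
idom tree: L1←L0 L2←L1 L3←L0 L4←L3 L5←L2 L6←L0 L7←L0 L8←L5 L9←L0
Dom∩ at merges:
  L3: preds {L0,L2}: {L0} ∩ {L0,L1,L2} = {L0}; idom=L0
  L6: preds {L1,L4}: {L0,L1} ∩ {L0,L3,L4} = {L0}; idom=L0
  L7: preds {L2,L4}: {L0,L1,L2} ∩ {L0,L3,L4} = {L0}; idom=L0
  L9: preds {L5,L6,L7}: {L0,L1,L2,L5} ∩ {L0,L6} ∩ {L0,L7} = {L0}; idom=L0

DF walk-up:
  L3←L0: walk · to L0
  L3←L2: walk L2→L1 to L0
  L6←L1: walk L1 to L0
  L6←L4: walk L4→L3 to L0
  L7←L2: walk L2→L1 to L0
  L7←L4: walk L4→L3 to L0
  L9←L5: walk L5→L2→L1 to L0
  L9←L6: walk L6 to L0
  L9←L7: walk L7 to L0
  L0 → ∅
  L1 → {L3,L6,L7,L9}
  L2 → {L3,L7,L9}
  L3 → {L6,L7}
  L4 → {L6,L7}
  L5 → {L9}
  L6 → {L9}
  L7 → {L9}
  L8 → ∅
  L9 → ∅

φ for w: defs {L3,L4,L7}
  DF⁺ = {L6,L7,L9}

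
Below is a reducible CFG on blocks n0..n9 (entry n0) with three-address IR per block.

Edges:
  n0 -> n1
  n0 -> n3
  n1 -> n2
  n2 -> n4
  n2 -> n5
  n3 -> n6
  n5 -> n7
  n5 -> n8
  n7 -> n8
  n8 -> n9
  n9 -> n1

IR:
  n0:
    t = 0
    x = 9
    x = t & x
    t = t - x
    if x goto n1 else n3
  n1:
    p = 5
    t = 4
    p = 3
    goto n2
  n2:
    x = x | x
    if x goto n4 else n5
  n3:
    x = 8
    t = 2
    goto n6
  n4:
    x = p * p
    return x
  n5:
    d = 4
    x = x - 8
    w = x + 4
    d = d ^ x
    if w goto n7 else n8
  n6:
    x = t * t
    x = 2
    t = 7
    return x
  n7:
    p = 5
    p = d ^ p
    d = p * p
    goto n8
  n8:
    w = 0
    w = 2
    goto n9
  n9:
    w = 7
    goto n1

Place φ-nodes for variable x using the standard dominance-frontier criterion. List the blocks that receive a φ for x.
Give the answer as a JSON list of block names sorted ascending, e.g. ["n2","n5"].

Answer: ["n1"]

Working:
idom tree: n1←n0 n2←n1 n3←n0 n4←n2 n5←n2 n6←n3 n7←n5 n8←n5 n9←n8
Dom∩ at merges:
  n1: preds {n0,n9}: {n0} ∩ {n0,n1,n2,n5,n8,n9} = {n0}; idom=n0
  n8: preds {n5,n7}: {n0,n1,n2,n5} ∩ {n0,n1,n2,n5,n7} = {n0,n1,n2,n5}; idom=n5

DF derivation:
  n1←n0: walk · to n0
  n1←n9: walk n9→n8→n5→n2→n1 to n0
  n8←n5: walk · to n5
  n8←n7: walk n7 to n5
  n0: DF=∅
  n1: DF={n1}
  n2: DF={n1}
  n3: DF=∅
  n4: DF=∅
  n5: DF={n1}
  n6: DF=∅
  n7: DF={n8}
  n8: DF={n1}
  n9: DF={n1}

φ for x: defs {n0,n2,n3,n4,n5,n6}
  DF⁺ = {n1}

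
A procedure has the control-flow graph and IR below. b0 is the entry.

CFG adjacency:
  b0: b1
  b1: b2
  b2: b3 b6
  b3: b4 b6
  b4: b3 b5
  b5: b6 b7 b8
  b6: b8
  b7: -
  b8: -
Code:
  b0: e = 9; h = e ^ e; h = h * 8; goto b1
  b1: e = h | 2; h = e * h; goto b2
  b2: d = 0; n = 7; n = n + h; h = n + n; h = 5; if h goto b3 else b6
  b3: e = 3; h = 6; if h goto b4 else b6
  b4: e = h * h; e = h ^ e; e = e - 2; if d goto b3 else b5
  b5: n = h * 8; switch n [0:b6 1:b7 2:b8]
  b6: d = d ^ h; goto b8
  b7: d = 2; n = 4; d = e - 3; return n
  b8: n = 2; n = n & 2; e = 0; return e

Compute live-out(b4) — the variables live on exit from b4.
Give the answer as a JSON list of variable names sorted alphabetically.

Per-block:
  b0 def {e,h} use ∅
  b1 def {e,h} use {h}
  b2 def {d,h,n} use {h}
  b3 def {e,h} use ∅
  b4 def {e} use {d,h}
  b5 def {n} use {h}
  b6 def {d} use {d,h}
  b7 def {d,n} use {e}
  b8 def {e,n} use ∅

Live sets:
  b0: in=∅ out={h}
  b1: in={h} out={h}
  b2: in={h} out={d,h}
  b3: in={d} out={d,h}
  b4: in={d,h} out={d,e,h}
  b5: in={d,e,h} out={d,e,h}
  b6: in={d,h} out=∅
  b7: in={e} out=∅
  b8: in=∅ out=∅

live-out(b4) = ["d", "e", "h"]

Answer: ["d", "e", "h"]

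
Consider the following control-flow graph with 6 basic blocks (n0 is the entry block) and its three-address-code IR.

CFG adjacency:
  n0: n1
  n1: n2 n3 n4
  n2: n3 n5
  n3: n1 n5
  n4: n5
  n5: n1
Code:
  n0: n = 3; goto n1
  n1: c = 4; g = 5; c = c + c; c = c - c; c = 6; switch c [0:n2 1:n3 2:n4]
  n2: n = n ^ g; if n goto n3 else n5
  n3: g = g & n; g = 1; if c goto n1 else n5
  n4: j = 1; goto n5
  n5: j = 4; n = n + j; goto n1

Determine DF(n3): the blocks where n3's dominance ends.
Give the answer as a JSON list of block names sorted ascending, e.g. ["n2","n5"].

idom tree: n1←n0 n2←n1 n3←n1 n4←n1 n5←n1
Join-block Dom:
  n1: preds {n0,n3,n5}: {n0} ∩ {n0,n1,n3} ∩ {n0,n1,n5} = {n0}; idom=n0
  n3: preds {n1,n2}: {n0,n1} ∩ {n0,n1,n2} = {n0,n1}; idom=n1
  n5: preds {n2,n3,n4}: {n0,n1,n2} ∩ {n0,n1,n3} ∩ {n0,n1,n4} = {n0,n1}; idom=n1

DF derivation:
  n1←n0: walk · to n0
  n1←n3: walk n3→n1 to n0
  n1←n5: walk n5→n1 to n0
  n3←n1: walk · to n1
  n3←n2: walk n2 to n1
  n5←n2: walk n2 to n1
  n5←n3: walk n3 to n1
  n5←n4: walk n4 to n1
  DF(n0)=∅
  DF(n1)={n1}
  DF(n2)={n3,n5}
  DF(n3)={n1,n5}
  DF(n4)={n5}
  DF(n5)={n1}

DF(n3) = ["n1", "n5"]

Answer: ["n1", "n5"]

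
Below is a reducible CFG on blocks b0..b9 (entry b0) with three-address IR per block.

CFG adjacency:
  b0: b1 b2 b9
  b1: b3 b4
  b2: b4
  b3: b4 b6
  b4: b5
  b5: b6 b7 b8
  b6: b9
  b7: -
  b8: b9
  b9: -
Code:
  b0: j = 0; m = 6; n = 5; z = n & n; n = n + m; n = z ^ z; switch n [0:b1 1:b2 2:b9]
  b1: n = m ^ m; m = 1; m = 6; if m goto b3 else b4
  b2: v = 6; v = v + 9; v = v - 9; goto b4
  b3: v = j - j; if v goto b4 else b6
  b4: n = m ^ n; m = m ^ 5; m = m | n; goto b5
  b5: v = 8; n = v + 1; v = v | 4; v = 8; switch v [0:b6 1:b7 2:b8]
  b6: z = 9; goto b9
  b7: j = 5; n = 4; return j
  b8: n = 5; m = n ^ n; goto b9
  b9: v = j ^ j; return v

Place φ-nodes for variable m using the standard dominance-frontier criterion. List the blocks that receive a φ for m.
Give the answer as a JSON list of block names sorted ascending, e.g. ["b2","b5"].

idom tree: b1←b0 b2←b0 b3←b1 b4←b0 b5←b4 b6←b0 b7←b5 b8←b5 b9←b0
Join-block Dom:
  b4: preds {b1,b2,b3}: {b0,b1} ∩ {b0,b2} ∩ {b0,b1,b3} = {b0}; idom=b0
  b6: preds {b3,b5}: {b0,b1,b3} ∩ {b0,b4,b5} = {b0}; idom=b0
  b9: preds {b0,b6,b8}: {b0} ∩ {b0,b6} ∩ {b0,b4,b5,b8} = {b0}; idom=b0

DF derivation:
  b4←b1: walk b1 to b0
  b4←b2: walk b2 to b0
  b4←b3: walk b3→b1 to b0
  b6←b3: walk b3→b1 to b0
  b6←b5: walk b5→b4 to b0
  b9←b0: walk · to b0
  b9←b6: walk b6 to b0
  b9←b8: walk b8→b5→b4 to b0
  DF(b0)=∅
  DF(b1)={b4,b6}
  DF(b2)={b4}
  DF(b3)={b4,b6}
  DF(b4)={b6,b9}
  DF(b5)={b6,b9}
  DF(b6)={b9}
  DF(b7)=∅
  DF(b8)={b9}
  DF(b9)=∅

φ for m: defs {b0,b1,b4,b8}
  DF⁺ = {b4,b6,b9}

Answer: ["b4", "b6", "b9"]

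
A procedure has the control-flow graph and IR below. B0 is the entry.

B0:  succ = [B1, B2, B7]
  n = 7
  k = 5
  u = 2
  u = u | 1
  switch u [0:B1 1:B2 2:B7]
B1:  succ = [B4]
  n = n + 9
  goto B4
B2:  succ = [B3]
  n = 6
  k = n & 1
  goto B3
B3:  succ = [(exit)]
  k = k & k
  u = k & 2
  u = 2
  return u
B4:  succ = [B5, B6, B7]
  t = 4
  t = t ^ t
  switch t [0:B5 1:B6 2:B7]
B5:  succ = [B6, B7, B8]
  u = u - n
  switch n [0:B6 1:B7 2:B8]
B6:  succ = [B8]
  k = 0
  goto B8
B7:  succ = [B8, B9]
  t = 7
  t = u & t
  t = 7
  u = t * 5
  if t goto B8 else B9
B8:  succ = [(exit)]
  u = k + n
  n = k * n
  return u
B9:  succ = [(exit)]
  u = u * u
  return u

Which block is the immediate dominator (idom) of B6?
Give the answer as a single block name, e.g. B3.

idom tree: B1←B0 B2←B0 B3←B2 B4←B1 B5←B4 B6←B4 B7←B0 B8←B0 B9←B7
Dom∩ at merges:
  B6: preds {B4,B5}: {B0,B1,B4} ∩ {B0,B1,B4,B5} = {B0,B1,B4}; idom=B4
  B7: preds {B0,B4,B5}: {B0} ∩ {B0,B1,B4} ∩ {B0,B1,B4,B5} = {B0}; idom=B0
  B8: preds {B5,B6,B7}: {B0,B1,B4,B5} ∩ {B0,B1,B4,B6} ∩ {B0,B7} = {B0}; idom=B0

idom(B6) = B4

Answer: B4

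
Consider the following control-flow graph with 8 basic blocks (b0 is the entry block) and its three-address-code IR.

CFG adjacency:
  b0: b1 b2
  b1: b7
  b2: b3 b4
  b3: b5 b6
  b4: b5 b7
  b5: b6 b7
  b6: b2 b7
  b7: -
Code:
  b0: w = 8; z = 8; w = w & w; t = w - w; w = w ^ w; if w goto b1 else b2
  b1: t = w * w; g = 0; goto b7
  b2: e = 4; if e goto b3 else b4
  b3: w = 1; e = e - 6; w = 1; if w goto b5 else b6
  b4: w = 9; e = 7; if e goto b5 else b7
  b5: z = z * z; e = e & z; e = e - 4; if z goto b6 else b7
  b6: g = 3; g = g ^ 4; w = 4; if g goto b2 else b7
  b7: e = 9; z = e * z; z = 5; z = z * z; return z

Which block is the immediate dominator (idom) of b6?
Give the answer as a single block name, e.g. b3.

Answer: b2

Derivation:
idom tree: b1←b0 b2←b0 b3←b2 b4←b2 b5←b2 b6←b2 b7←b0
Join-block Dom:
  b2: preds {b0,b6}: {b0} ∩ {b0,b2,b6} = {b0}; idom=b0
  b5: preds {b3,b4}: {b0,b2,b3} ∩ {b0,b2,b4} = {b0,b2}; idom=b2
  b6: preds {b3,b5}: {b0,b2,b3} ∩ {b0,b2,b5} = {b0,b2}; idom=b2
  b7: preds {b1,b4,b5,b6}: {b0,b1} ∩ {b0,b2,b4} ∩ {b0,b2,b5} ∩ {b0,b2,b6} = {b0}; idom=b0

idom(b6) = b2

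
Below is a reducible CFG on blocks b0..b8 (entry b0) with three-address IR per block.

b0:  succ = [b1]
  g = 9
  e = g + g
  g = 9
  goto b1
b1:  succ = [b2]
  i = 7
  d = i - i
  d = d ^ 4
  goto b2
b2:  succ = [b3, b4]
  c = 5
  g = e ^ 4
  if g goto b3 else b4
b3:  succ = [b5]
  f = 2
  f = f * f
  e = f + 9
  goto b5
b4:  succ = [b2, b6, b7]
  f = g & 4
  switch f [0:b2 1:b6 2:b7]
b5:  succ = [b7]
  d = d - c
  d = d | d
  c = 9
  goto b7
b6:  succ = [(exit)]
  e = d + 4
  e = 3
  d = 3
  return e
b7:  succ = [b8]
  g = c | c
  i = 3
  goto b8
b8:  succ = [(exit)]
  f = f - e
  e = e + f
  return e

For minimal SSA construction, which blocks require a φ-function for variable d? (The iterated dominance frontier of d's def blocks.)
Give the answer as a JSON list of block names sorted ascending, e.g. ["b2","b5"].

idom tree: b1←b0 b2←b1 b3←b2 b4←b2 b5←b3 b6←b4 b7←b2 b8←b7
Join-block Dom:
  b2: preds {b1,b4}: {b0,b1} ∩ {b0,b1,b2,b4} = {b0,b1}; idom=b1
  b7: preds {b4,b5}: {b0,b1,b2,b4} ∩ {b0,b1,b2,b3,b5} = {b0,b1,b2}; idom=b2

DF walk-up:
  b2←b1: walk · to b1
  b2←b4: walk b4→b2 to b1
  b7←b4: walk b4 to b2
  b7←b5: walk b5→b3 to b2
  DF(b0)=∅
  DF(b1)=∅
  DF(b2)={b2}
  DF(b3)={b7}
  DF(b4)={b2,b7}
  DF(b5)={b7}
  DF(b6)=∅
  DF(b7)=∅
  DF(b8)=∅

φ for d: defs {b1,b5,b6}
  DF⁺ = {b7}

Answer: ["b7"]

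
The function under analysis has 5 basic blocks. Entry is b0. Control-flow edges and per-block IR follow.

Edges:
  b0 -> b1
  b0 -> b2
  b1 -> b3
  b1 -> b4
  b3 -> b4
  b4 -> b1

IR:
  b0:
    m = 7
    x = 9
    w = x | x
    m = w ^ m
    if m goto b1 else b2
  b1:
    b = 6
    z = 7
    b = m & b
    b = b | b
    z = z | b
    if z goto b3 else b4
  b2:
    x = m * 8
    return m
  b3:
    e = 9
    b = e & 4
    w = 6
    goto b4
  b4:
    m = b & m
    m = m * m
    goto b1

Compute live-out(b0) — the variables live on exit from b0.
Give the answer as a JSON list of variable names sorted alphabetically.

Answer: ["m"]

Derivation:
Per-block:
  b0 def {m,w,x} use ∅
  b1 def {b,z} use {m}
  b2 def {x} use {m}
  b3 def {b,e,w} use ∅
  b4 def {m} use {b,m}

Backward fixpoint:
  b0: in=∅ out={m}
  b1: in={m} out={b,m}
  b2: in={m} out=∅
  b3: in={m} out={b,m}
  b4: in={b,m} out={m}

live-out(b0) = ["m"]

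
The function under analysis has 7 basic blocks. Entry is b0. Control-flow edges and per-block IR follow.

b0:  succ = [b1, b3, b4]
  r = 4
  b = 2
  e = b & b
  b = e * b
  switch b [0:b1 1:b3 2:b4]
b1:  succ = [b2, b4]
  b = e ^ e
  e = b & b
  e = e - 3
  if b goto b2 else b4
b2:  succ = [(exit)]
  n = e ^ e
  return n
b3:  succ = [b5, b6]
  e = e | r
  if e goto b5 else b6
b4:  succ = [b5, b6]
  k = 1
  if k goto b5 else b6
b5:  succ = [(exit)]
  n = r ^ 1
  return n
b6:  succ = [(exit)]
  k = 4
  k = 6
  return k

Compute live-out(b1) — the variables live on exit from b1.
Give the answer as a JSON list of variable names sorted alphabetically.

Block summaries:
  b0: def={b,e,r} ue=∅
  b1: def={b,e} ue={e}
  b2: def={n} ue={e}
  b3: def={e} ue={e,r}
  b4: def={k} ue=∅
  b5: def={n} ue={r}
  b6: def={k} ue=∅

Live sets:
  b0: in=∅ out={e,r}
  b1: in={e,r} out={e,r}
  b2: in={e} out=∅
  b3: in={e,r} out={r}
  b4: in={r} out={r}
  b5: in={r} out=∅
  b6: in=∅ out=∅

live-out(b1) = ["e", "r"]

Answer: ["e", "r"]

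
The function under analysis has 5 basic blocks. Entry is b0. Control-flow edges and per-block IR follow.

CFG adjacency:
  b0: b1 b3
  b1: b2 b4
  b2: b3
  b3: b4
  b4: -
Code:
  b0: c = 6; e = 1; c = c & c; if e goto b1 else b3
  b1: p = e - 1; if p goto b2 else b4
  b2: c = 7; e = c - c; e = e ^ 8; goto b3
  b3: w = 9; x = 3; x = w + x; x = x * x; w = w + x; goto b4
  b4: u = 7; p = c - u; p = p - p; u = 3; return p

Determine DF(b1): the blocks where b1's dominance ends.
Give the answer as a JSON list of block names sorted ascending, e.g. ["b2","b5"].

Answer: ["b3", "b4"]

Derivation:
idom tree: b1←b0 b2←b1 b3←b0 b4←b0
Dom at joins:
  b3: preds {b0,b2}: {b0} ∩ {b0,b1,b2} = {b0}; idom=b0
  b4: preds {b1,b3}: {b0,b1} ∩ {b0,b3} = {b0}; idom=b0

DF derivation:
  join b3 pred b0: · stop@b0
  join b3 pred b2: b2→b1 stop@b0
  join b4 pred b1: b1 stop@b0
  join b4 pred b3: b3 stop@b0
  b0 → ∅
  b1 → {b3,b4}
  b2 → {b3}
  b3 → {b4}
  b4 → ∅

DF(b1) = ["b3", "b4"]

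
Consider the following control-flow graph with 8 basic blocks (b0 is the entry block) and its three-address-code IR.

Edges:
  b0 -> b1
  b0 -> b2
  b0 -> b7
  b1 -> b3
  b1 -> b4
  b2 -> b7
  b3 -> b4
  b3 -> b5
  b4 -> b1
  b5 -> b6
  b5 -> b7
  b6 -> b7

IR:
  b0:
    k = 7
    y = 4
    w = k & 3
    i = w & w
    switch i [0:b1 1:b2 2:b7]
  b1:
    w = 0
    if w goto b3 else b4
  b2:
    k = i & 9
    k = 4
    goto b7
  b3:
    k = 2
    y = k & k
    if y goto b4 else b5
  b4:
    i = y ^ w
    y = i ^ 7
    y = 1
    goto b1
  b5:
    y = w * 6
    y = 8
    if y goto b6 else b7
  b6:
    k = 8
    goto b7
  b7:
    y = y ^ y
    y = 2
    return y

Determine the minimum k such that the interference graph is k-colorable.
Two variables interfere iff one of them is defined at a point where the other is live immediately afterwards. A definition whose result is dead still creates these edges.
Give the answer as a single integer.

Answer: 3

Derivation:
def/use:
  b0 def {i,k,w,y} use ∅
  b1 def {w} use ∅
  b2 def {k} use {i}
  b3 def {k,y} use ∅
  b4 def {i,y} use {w,y}
  b5 def {y} use {w}
  b6 def {k} use ∅
  b7 def {y} use {y}

Liveness:
  b0 li=∅ lo={i,y}
  b1 li={y} lo={w,y}
  b2 li={i,y} lo={y}
  b3 li={w} lo={w,y}
  b4 li={w,y} lo={y}
  b5 li={w} lo={y}
  b6 li={y} lo={y}
  b7 li={y} lo=∅

Conflict graph:
  i↔{y}
  k↔{w,y}
  w↔{k,y}
  y↔{i,k,w}

Registers:
  clique {k,w,y} ⇒ need ≥ 3
  assign i→c1 k→c1 w→c2 y→c0 — no edge inside a register ⇒ χ ≤ 3
  χ = 3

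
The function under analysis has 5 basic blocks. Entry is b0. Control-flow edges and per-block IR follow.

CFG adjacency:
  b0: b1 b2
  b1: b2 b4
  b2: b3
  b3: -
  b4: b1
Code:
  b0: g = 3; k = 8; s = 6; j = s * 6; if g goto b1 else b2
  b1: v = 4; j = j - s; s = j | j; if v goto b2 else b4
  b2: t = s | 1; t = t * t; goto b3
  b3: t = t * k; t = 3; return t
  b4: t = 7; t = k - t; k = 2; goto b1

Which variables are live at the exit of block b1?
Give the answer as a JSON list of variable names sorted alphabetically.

Per-block:
  b0: def={g,j,k,s} ue=∅
  b1: def={j,s,v} ue={j,s}
  b2: def={t} ue={s}
  b3: def={t} ue={k,t}
  b4: def={k,t} ue={k}

Backward fixpoint:
  b0 li=∅ lo={j,k,s}
  b1 li={j,k,s} lo={j,k,s}
  b2 li={k,s} lo={k,t}
  b3 li={k,t} lo=∅
  b4 li={j,k,s} lo={j,k,s}

live-out(b1) = ["j", "k", "s"]

Answer: ["j", "k", "s"]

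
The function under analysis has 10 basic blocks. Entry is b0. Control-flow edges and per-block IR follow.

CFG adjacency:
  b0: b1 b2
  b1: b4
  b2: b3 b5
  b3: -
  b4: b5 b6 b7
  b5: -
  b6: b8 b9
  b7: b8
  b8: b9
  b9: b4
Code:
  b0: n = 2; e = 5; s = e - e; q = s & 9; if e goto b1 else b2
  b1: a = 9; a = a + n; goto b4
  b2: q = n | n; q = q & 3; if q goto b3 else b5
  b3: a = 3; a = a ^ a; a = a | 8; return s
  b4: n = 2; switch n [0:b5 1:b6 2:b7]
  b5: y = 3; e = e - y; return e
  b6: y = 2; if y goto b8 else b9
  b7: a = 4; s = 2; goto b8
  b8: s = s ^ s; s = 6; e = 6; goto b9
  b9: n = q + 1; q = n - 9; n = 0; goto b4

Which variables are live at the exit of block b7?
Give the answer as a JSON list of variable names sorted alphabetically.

Block summaries:
  b0 def {e,n,q,s} use ∅
  b1 def {a} use {n}
  b2 def {q} use {n}
  b3 def {a} use {s}
  b4 def {n} use ∅
  b5 def {e,y} use {e}
  b6 def {y} use ∅
  b7 def {a,s} use ∅
  b8 def {e,s} use {s}
  b9 def {n,q} use {q}

Backward fixpoint:
  live b0: ∅→{e,n,q,s}
  live b1: {e,n,q,s}→{e,q,s}
  live b2: {e,n,s}→{e,s}
  live b3: {s}→∅
  live b4: {e,q,s}→{e,q,s}
  live b5: {e}→∅
  live b6: {e,q,s}→{e,q,s}
  live b7: {q}→{q,s}
  live b8: {q,s}→{e,q,s}
  live b9: {e,q,s}→{e,q,s}

live-out(b7) = ["q", "s"]

Answer: ["q", "s"]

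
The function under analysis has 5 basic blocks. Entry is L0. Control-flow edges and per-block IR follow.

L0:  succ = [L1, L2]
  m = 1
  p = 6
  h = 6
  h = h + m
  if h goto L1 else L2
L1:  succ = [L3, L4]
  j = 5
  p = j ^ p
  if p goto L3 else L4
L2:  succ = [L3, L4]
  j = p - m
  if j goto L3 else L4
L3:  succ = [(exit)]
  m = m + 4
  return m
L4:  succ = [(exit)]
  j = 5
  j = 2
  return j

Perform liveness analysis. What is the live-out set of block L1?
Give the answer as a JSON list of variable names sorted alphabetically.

Answer: ["m"]

Analysis:
Per-block:
  L0 def {h,m,p} use ∅
  L1 def {j,p} use {p}
  L2 def {j} use {m,p}
  L3 def {m} use {m}
  L4 def {j} use ∅

Backward fixpoint:
  L0: in=∅ out={m,p}
  L1: in={m,p} out={m}
  L2: in={m,p} out={m}
  L3: in={m} out=∅
  L4: in=∅ out=∅

live-out(L1) = ["m"]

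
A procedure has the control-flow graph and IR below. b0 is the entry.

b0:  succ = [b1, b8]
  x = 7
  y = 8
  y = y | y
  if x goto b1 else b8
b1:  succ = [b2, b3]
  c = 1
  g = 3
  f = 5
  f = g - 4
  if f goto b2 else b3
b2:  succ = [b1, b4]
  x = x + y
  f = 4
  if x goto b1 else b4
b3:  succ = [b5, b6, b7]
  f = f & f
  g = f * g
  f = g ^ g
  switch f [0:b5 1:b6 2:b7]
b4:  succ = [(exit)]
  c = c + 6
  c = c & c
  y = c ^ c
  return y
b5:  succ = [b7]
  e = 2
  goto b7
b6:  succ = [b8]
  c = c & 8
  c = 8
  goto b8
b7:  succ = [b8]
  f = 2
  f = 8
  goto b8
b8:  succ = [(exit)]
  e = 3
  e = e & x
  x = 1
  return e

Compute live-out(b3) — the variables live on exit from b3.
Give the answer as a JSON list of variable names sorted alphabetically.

Block summaries:
  b0: def={x,y} ue=∅
  b1: def={c,f,g} ue=∅
  b2: def={f,x} ue={x,y}
  b3: def={f,g} ue={f,g}
  b4: def={c,y} ue={c}
  b5: def={e} ue=∅
  b6: def={c} ue={c}
  b7: def={f} ue=∅
  b8: def={e,x} ue={x}

Liveness:
  b0 li=∅ lo={x,y}
  b1 li={x,y} lo={c,f,g,x,y}
  b2 li={c,x,y} lo={c,x,y}
  b3 li={c,f,g,x} lo={c,x}
  b4 li={c} lo=∅
  b5 li={x} lo={x}
  b6 li={c,x} lo={x}
  b7 li={x} lo={x}
  b8 li={x} lo=∅

live-out(b3) = ["c", "x"]

Answer: ["c", "x"]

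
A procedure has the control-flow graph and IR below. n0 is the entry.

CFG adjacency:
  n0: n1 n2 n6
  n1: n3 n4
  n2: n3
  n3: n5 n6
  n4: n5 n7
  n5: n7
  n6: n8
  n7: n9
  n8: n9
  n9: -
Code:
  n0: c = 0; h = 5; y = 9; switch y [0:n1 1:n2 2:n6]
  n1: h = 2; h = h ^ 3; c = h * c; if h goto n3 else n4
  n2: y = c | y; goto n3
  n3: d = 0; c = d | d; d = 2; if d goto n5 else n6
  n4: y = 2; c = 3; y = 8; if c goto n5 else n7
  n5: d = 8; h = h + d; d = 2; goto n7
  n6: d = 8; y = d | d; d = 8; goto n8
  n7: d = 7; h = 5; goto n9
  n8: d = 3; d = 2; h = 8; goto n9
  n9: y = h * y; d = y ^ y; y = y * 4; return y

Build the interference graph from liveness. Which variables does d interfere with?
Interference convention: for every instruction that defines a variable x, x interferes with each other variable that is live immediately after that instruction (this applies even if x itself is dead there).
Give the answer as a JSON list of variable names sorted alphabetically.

Answer: ["h", "y"]

Working:
Block summaries:
  n0 def {c,h,y} use ∅
  n1 def {c,h} use {c}
  n2 def {y} use {c,y}
  n3 def {c,d} use ∅
  n4 def {c,y} use ∅
  n5 def {d,h} use {h}
  n6 def {d,y} use ∅
  n7 def {d,h} use ∅
  n8 def {d,h} use ∅
  n9 def {d,y} use {h,y}

Live sets:
  n0 li=∅ lo={c,h,y}
  n1 li={c,y} lo={h,y}
  n2 li={c,h,y} lo={h,y}
  n3 li={h,y} lo={h,y}
  n4 li={h} lo={h,y}
  n5 li={h,y} lo={y}
  n6 li=∅ lo={y}
  n7 li={y} lo={h,y}
  n8 li={y} lo={h,y}
  n9 li={h,y} lo=∅

Interference:
  c — {h,y}
  d — {h,y}
  h — {c,d,y}
  y — {c,d,h}

N(d) = ["h", "y"]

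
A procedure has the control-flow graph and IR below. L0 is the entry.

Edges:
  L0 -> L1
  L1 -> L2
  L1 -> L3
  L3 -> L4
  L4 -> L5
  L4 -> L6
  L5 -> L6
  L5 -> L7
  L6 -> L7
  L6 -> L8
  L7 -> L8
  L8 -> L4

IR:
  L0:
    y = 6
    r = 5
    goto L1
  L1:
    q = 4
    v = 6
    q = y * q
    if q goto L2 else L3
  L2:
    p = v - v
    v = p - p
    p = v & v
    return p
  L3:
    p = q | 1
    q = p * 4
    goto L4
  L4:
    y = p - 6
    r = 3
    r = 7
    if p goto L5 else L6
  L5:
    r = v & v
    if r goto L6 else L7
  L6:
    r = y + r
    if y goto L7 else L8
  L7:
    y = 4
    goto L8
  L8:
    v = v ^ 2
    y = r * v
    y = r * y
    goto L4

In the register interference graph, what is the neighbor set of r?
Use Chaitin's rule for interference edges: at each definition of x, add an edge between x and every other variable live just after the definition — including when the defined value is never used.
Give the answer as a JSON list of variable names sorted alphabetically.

def/use:
  L0: {r,y} / ∅
  L1: {q,v} / {y}
  L2: {p,v} / {v}
  L3: {p,q} / {q}
  L4: {r,y} / {p}
  L5: {r} / {v}
  L6: {r} / {r,y}
  L7: {y} / ∅
  L8: {v,y} / {r,v}

Liveness:
  L0 li=∅ lo={y}
  L1 li={y} lo={q,v}
  L2 li={v} lo=∅
  L3 li={q,v} lo={p,v}
  L4 li={p,v} lo={p,r,v,y}
  L5 li={p,v,y} lo={p,r,v,y}
  L6 li={p,r,v,y} lo={p,r,v}
  L7 li={p,r,v} lo={p,r,v}
  L8 li={p,r,v} lo={p,v}

Interfere edges:
  p: {q,r,v,y}
  q: {p,v,y}
  r: {p,v,y}
  v: {p,q,r,y}
  y: {p,q,r,v}

N(r) = ["p", "v", "y"]

Answer: ["p", "v", "y"]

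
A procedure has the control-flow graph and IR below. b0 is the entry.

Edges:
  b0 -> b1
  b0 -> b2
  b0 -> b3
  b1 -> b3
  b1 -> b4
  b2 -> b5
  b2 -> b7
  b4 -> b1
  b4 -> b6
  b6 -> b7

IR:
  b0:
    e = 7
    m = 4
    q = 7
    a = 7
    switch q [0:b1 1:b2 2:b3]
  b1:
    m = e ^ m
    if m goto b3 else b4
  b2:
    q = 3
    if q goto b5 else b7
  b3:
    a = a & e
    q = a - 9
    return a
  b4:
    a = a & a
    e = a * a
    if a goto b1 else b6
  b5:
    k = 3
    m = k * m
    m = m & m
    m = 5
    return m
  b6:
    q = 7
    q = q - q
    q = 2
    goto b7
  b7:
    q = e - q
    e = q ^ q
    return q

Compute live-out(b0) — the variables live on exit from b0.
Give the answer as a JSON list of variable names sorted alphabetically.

def/use:
  b0: {a,e,m,q} / ∅
  b1: {m} / {e,m}
  b2: {q} / ∅
  b3: {a,q} / {a,e}
  b4: {a,e} / {a}
  b5: {k,m} / {m}
  b6: {q} / ∅
  b7: {e,q} / {e,q}

Liveness:
  b0: in=∅ out={a,e,m}
  b1: in={a,e,m} out={a,e,m}
  b2: in={e,m} out={e,m,q}
  b3: in={a,e} out=∅
  b4: in={a,m} out={a,e,m}
  b5: in={m} out=∅
  b6: in={e} out={e,q}
  b7: in={e,q} out=∅

live-out(b0) = ["a", "e", "m"]

Answer: ["a", "e", "m"]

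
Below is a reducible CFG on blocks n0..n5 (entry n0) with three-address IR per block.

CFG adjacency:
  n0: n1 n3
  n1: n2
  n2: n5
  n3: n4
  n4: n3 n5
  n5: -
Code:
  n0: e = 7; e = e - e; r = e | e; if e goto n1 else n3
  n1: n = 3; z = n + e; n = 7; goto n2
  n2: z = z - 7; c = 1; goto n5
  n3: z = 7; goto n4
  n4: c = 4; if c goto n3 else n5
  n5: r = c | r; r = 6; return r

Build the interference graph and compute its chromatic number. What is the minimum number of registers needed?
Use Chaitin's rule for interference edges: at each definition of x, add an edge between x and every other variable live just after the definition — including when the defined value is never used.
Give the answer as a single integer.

Answer: 3

Derivation:
Block summaries:
  n0 def {e,r} use ∅
  n1 def {n,z} use {e}
  n2 def {c,z} use {z}
  n3 def {z} use ∅
  n4 def {c} use ∅
  n5 def {r} use {c,r}

Live sets:
  n0 li=∅ lo={e,r}
  n1 li={e,r} lo={r,z}
  n2 li={r,z} lo={c,r}
  n3 li={r} lo={r}
  n4 li={r} lo={c,r}
  n5 li={c,r} lo=∅

Interfere edges:
  c — {r}
  e — {n,r}
  n — {e,r,z}
  r — {c,e,n,z}
  z — {n,r}

Colouring:
  lower bound: {e,n,r} mutually conflict ⇒ χ ≥ 3
  assign c→r1 e→r2 n→r1 r→r0 z→r2 — no edge inside a register ⇒ χ ≤ 3
  χ = 3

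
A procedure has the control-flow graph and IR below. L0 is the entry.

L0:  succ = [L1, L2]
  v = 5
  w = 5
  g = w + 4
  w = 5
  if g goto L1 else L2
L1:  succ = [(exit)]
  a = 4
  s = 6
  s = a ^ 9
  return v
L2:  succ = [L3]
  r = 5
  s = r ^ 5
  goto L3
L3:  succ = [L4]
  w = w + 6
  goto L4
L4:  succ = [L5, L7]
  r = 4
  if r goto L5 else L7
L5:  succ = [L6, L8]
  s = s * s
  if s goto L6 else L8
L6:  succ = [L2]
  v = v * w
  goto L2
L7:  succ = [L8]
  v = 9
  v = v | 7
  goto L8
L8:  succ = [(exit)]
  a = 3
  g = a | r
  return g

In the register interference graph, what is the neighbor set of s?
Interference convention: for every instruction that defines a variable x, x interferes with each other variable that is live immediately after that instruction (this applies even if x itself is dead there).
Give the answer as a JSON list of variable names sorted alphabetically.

Answer: ["a", "r", "v", "w"]

Derivation:
def/use:
  L0 def {g,v,w} use ∅
  L1 def {a,s} use {v}
  L2 def {r,s} use ∅
  L3 def {w} use {w}
  L4 def {r} use ∅
  L5 def {s} use {s}
  L6 def {v} use {v,w}
  L7 def {v} use ∅
  L8 def {a,g} use {r}

Live sets:
  L0: in=∅ out={v,w}
  L1: in={v} out=∅
  L2: in={v,w} out={s,v,w}
  L3: in={s,v,w} out={s,v,w}
  L4: in={s,v,w} out={r,s,v,w}
  L5: in={r,s,v,w} out={r,v,w}
  L6: in={v,w} out={v,w}
  L7: in={r} out={r}
  L8: in={r} out=∅

Conflict graph:
  a: {r,s,v}
  g: {v,w}
  r: {a,s,v,w}
  s: {a,r,v,w}
  v: {a,g,r,s,w}
  w: {g,r,s,v}

N(s) = ["a", "r", "v", "w"]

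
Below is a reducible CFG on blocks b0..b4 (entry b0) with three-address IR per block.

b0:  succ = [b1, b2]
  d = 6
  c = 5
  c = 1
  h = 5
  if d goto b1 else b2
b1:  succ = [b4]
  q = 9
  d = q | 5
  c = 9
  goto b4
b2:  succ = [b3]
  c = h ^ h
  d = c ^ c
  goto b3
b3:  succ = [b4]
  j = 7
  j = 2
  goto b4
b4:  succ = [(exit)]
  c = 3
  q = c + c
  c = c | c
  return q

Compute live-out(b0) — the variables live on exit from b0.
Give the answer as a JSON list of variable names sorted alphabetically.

Answer: ["h"]

Working:
Block summaries:
  b0 def {c,d,h} use ∅
  b1 def {c,d,q} use ∅
  b2 def {c,d} use {h}
  b3 def {j} use ∅
  b4 def {c,q} use ∅

Live sets:
  b0: in=∅ out={h}
  b1: in=∅ out=∅
  b2: in={h} out=∅
  b3: in=∅ out=∅
  b4: in=∅ out=∅

live-out(b0) = ["h"]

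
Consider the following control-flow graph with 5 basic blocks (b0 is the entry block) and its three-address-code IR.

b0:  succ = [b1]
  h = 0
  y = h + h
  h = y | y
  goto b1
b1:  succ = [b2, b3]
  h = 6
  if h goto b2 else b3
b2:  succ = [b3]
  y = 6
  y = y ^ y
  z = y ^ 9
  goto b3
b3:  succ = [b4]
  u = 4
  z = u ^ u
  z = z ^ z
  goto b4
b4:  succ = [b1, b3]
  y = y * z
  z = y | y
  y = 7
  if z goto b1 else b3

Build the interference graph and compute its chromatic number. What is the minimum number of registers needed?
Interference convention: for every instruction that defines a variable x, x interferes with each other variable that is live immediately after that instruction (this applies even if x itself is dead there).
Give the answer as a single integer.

Block summaries:
  b0 def {h,y} use ∅
  b1 def {h} use ∅
  b2 def {y,z} use ∅
  b3 def {u,z} use ∅
  b4 def {y,z} use {y,z}

Backward fixpoint:
  b0 li=∅ lo={y}
  b1 li={y} lo={y}
  b2 li=∅ lo={y}
  b3 li={y} lo={y,z}
  b4 li={y,z} lo={y}

Interfere edges:
  h↔{y}
  u↔{y}
  y↔{h,u,z}
  z↔{y}

Registers:
  clique {h,y} ⇒ need ≥ 2
  assign h→r1 u→r1 y→r0 z→r1 — no edge inside a register ⇒ χ ≤ 2
  χ = 2

Answer: 2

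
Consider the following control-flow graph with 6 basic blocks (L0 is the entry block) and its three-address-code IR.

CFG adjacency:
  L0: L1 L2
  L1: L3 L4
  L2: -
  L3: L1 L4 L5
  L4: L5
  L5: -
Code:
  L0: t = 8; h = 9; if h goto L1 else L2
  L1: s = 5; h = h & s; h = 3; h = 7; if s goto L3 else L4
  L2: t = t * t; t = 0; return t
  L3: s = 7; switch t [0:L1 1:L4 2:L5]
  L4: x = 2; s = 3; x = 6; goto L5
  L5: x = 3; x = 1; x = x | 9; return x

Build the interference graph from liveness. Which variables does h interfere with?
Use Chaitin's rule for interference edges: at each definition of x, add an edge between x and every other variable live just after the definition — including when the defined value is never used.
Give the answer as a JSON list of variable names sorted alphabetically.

def/use:
  L0 def {h,t} use ∅
  L1 def {h,s} use {h}
  L2 def {t} use {t}
  L3 def {s} use {t}
  L4 def {s,x} use ∅
  L5 def {x} use ∅

Live sets:
  live L0: ∅→{h,t}
  live L1: {h,t}→{h,t}
  live L2: {t}→∅
  live L3: {h,t}→{h,t}
  live L4: ∅→∅
  live L5: ∅→∅

Interference:
  h↔{s,t}
  s↔{h,t}
  t↔{h,s}
  x↔∅

N(h) = ["s", "t"]

Answer: ["s", "t"]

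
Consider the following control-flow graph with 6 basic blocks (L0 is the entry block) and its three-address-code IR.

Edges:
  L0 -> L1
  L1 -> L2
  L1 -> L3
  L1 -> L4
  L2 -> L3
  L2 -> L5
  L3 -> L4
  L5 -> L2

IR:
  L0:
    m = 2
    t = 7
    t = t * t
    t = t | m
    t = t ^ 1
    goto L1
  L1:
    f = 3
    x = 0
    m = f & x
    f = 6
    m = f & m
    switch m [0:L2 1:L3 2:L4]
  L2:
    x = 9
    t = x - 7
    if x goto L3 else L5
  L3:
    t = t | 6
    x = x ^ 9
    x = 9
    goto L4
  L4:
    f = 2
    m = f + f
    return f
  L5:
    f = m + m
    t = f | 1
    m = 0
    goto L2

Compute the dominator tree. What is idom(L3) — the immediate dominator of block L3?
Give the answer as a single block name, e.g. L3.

Answer: L1

Analysis:
idom tree: L1←L0 L2←L1 L3←L1 L4←L1 L5←L2
Dom∩ at merges:
  L2: preds {L1,L5}: {L0,L1} ∩ {L0,L1,L2,L5} = {L0,L1}; idom=L1
  L3: preds {L1,L2}: {L0,L1} ∩ {L0,L1,L2} = {L0,L1}; idom=L1
  L4: preds {L1,L3}: {L0,L1} ∩ {L0,L1,L3} = {L0,L1}; idom=L1

idom(L3) = L1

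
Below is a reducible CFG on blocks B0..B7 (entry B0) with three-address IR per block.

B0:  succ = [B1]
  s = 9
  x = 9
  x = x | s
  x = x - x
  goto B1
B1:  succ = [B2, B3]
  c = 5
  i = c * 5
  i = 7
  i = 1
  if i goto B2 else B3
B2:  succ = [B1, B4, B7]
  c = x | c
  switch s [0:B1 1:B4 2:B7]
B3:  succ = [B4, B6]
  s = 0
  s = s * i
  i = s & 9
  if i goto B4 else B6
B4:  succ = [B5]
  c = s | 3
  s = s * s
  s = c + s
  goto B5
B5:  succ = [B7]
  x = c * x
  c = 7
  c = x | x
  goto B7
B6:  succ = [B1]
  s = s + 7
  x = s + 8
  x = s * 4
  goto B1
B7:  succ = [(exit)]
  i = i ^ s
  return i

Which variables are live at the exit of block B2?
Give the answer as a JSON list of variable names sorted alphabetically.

Answer: ["i", "s", "x"]

Working:
Per-block:
  B0: {s,x} / ∅
  B1: {c,i} / ∅
  B2: {c} / {c,s,x}
  B3: {i,s} / {i}
  B4: {c,s} / {s}
  B5: {c,x} / {c,x}
  B6: {s,x} / {s}
  B7: {i} / {i,s}

Liveness:
  B0 li=∅ lo={s,x}
  B1 li={s,x} lo={c,i,s,x}
  B2 li={c,i,s,x} lo={i,s,x}
  B3 li={i,x} lo={i,s,x}
  B4 li={i,s,x} lo={c,i,s,x}
  B5 li={c,i,s,x} lo={i,s}
  B6 li={s} lo={s,x}
  B7 li={i,s} lo=∅

live-out(B2) = ["i", "s", "x"]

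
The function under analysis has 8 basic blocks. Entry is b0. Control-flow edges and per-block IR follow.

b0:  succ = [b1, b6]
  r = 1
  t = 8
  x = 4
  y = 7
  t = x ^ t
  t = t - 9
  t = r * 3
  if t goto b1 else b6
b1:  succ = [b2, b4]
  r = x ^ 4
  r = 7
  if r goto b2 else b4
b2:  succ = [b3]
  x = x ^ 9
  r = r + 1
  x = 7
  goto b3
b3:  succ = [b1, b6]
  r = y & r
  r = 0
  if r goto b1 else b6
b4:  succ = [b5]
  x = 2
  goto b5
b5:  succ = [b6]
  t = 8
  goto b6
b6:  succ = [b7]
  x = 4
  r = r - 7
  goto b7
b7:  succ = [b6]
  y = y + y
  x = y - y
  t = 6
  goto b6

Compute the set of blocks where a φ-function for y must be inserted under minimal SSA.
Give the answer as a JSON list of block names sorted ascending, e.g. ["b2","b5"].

Answer: ["b6"]

Analysis:
idom tree: b1←b0 b2←b1 b3←b2 b4←b1 b5←b4 b6←b0 b7←b6
Dom at joins:
  b1: preds {b0,b3}: {b0} ∩ {b0,b1,b2,b3} = {b0}; idom=b0
  b6: preds {b0,b3,b5,b7}: {b0} ∩ {b0,b1,b2,b3} ∩ {b0,b1,b4,b5} ∩ {b0,b6,b7} = {b0}; idom=b0

DF walk-up:
  join b1 pred b0: · stop@b0
  join b1 pred b3: b3→b2→b1 stop@b0
  join b6 pred b0: · stop@b0
  join b6 pred b3: b3→b2→b1 stop@b0
  join b6 pred b5: b5→b4→b1 stop@b0
  join b6 pred b7: b7→b6 stop@b0
  b0: DF=∅
  b1: DF={b1,b6}
  b2: DF={b1,b6}
  b3: DF={b1,b6}
  b4: DF={b6}
  b5: DF={b6}
  b6: DF={b6}
  b7: DF={b6}

φ for y: defs {b0,b7}
  DF⁺ = {b6}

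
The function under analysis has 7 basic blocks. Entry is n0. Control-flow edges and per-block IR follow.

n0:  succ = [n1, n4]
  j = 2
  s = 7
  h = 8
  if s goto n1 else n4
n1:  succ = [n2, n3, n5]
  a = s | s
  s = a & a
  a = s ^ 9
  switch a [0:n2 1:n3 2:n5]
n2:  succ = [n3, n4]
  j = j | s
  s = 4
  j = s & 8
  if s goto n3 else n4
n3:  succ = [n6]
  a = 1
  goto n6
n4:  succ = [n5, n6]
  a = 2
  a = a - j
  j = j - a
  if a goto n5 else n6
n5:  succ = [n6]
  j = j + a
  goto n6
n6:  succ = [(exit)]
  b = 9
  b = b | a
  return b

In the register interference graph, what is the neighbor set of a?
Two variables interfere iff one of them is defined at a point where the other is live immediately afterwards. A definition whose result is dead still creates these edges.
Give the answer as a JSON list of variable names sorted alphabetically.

def/use:
  n0: {h,j,s} / ∅
  n1: {a,s} / {s}
  n2: {j,s} / {j,s}
  n3: {a} / ∅
  n4: {a,j} / {j}
  n5: {j} / {a,j}
  n6: {b} / {a}

Backward fixpoint:
  n0 li=∅ lo={j,s}
  n1 li={j,s} lo={a,j,s}
  n2 li={j,s} lo={j}
  n3 li=∅ lo={a}
  n4 li={j} lo={a,j}
  n5 li={a,j} lo={a}
  n6 li={a} lo=∅

Interfere edges:
  a↔{b,j,s}
  b↔{a}
  h↔{j,s}
  j↔{a,h,s}
  s↔{a,h,j}

N(a) = ["b", "j", "s"]

Answer: ["b", "j", "s"]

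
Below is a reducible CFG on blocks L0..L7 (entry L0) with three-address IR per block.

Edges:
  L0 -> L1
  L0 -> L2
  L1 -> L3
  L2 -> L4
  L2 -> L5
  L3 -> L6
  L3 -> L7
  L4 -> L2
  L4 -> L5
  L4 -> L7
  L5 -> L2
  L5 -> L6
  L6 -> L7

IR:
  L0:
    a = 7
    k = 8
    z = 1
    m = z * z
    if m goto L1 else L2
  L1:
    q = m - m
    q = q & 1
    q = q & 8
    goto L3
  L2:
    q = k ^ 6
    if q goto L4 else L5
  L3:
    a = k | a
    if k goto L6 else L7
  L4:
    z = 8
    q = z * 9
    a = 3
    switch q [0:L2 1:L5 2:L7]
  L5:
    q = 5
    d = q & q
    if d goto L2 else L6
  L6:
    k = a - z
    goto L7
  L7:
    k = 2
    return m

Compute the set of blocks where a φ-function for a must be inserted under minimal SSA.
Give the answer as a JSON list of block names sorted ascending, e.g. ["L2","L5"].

Answer: ["L2", "L5", "L6", "L7"]

Derivation:
idom tree: L1←L0 L2←L0 L3←L1 L4←L2 L5←L2 L6←L0 L7←L0
Dom∩ at merges:
  L2: preds {L0,L4,L5}: {L0} ∩ {L0,L2,L4} ∩ {L0,L2,L5} = {L0}; idom=L0
  L5: preds {L2,L4}: {L0,L2} ∩ {L0,L2,L4} = {L0,L2}; idom=L2
  L6: preds {L3,L5}: {L0,L1,L3} ∩ {L0,L2,L5} = {L0}; idom=L0
  L7: preds {L3,L4,L6}: {L0,L1,L3} ∩ {L0,L2,L4} ∩ {L0,L6} = {L0}; idom=L0

DF walk-up:
  join L2 pred L0: · stop@L0
  join L2 pred L4: L4→L2 stop@L0
  join L2 pred L5: L5→L2 stop@L0
  join L5 pred L2: · stop@L2
  join L5 pred L4: L4 stop@L2
  join L6 pred L3: L3→L1 stop@L0
  join L6 pred L5: L5→L2 stop@L0
  join L7 pred L3: L3→L1 stop@L0
  join L7 pred L4: L4→L2 stop@L0
  join L7 pred L6: L6 stop@L0
  DF(L0)=∅
  DF(L1)={L6,L7}
  DF(L2)={L2,L6,L7}
  DF(L3)={L6,L7}
  DF(L4)={L2,L5,L7}
  DF(L5)={L2,L6}
  DF(L6)={L7}
  DF(L7)=∅

φ for a: defs {L0,L3,L4}
  DF⁺ = {L2,L5,L6,L7}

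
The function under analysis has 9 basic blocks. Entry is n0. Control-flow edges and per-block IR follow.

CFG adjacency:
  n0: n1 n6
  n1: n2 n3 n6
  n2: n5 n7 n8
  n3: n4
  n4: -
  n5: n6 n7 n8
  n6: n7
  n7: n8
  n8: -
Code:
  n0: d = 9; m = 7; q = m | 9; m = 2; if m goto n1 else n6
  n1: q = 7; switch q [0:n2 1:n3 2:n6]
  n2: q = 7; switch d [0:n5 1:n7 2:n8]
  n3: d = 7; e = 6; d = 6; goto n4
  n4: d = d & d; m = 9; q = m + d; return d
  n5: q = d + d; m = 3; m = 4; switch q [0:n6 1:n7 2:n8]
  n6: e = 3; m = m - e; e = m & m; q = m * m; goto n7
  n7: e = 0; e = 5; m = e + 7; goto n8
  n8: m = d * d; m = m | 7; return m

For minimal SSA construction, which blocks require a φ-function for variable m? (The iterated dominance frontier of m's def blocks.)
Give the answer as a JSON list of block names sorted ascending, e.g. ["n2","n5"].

Answer: ["n6", "n7", "n8"]

Analysis:
idom tree: n1←n0 n2←n1 n3←n1 n4←n3 n5←n2 n6←n0 n7←n0 n8←n0
Dom∩ at merges:
  n6: preds {n0,n1,n5}: {n0} ∩ {n0,n1} ∩ {n0,n1,n2,n5} = {n0}; idom=n0
  n7: preds {n2,n5,n6}: {n0,n1,n2} ∩ {n0,n1,n2,n5} ∩ {n0,n6} = {n0}; idom=n0
  n8: preds {n2,n5,n7}: {n0,n1,n2} ∩ {n0,n1,n2,n5} ∩ {n0,n7} = {n0}; idom=n0

DF derivation:
  n6←n0: walk · to n0
  n6←n1: walk n1 to n0
  n6←n5: walk n5→n2→n1 to n0
  n7←n2: walk n2→n1 to n0
  n7←n5: walk n5→n2→n1 to n0
  n7←n6: walk n6 to n0
  n8←n2: walk n2→n1 to n0
  n8←n5: walk n5→n2→n1 to n0
  n8←n7: walk n7 to n0
  n0: DF=∅
  n1: DF={n6,n7,n8}
  n2: DF={n6,n7,n8}
  n3: DF=∅
  n4: DF=∅
  n5: DF={n6,n7,n8}
  n6: DF={n7}
  n7: DF={n8}
  n8: DF=∅

φ for m: defs {n0,n4,n5,n6,n7,n8}
  DF⁺ = {n6,n7,n8}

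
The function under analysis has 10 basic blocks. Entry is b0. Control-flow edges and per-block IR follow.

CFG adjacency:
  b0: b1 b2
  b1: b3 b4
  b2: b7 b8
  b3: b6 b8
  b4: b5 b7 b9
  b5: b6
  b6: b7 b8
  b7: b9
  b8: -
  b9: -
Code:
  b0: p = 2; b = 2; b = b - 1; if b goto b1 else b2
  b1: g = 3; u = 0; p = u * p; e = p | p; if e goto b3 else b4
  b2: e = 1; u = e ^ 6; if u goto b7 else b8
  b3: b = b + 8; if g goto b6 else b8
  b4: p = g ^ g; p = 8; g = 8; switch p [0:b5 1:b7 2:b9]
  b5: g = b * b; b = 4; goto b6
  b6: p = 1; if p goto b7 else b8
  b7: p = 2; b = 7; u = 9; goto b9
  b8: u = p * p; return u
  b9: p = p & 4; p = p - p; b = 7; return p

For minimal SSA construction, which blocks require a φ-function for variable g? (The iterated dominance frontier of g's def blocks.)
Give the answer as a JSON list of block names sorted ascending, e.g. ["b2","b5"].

idom tree: b1←b0 b2←b0 b3←b1 b4←b1 b5←b4 b6←b1 b7←b0 b8←b0 b9←b0
Dom at joins:
  b6: preds {b3,b5}: {b0,b1,b3} ∩ {b0,b1,b4,b5} = {b0,b1}; idom=b1
  b7: preds {b2,b4,b6}: {b0,b2} ∩ {b0,b1,b4} ∩ {b0,b1,b6} = {b0}; idom=b0
  b8: preds {b2,b3,b6}: {b0,b2} ∩ {b0,b1,b3} ∩ {b0,b1,b6} = {b0}; idom=b0
  b9: preds {b4,b7}: {b0,b1,b4} ∩ {b0,b7} = {b0}; idom=b0

DF derivation:
  join b6 pred b3: b3 stop@b1
  join b6 pred b5: b5→b4 stop@b1
  join b7 pred b2: b2 stop@b0
  join b7 pred b4: b4→b1 stop@b0
  join b7 pred b6: b6→b1 stop@b0
  join b8 pred b2: b2 stop@b0
  join b8 pred b3: b3→b1 stop@b0
  join b8 pred b6: b6→b1 stop@b0
  join b9 pred b4: b4→b1 stop@b0
  join b9 pred b7: b7 stop@b0
  b0 → ∅
  b1 → {b7,b8,b9}
  b2 → {b7,b8}
  b3 → {b6,b8}
  b4 → {b6,b7,b9}
  b5 → {b6}
  b6 → {b7,b8}
  b7 → {b9}
  b8 → ∅
  b9 → ∅

φ for g: defs {b1,b4,b5}
  DF⁺ = {b6,b7,b8,b9}

Answer: ["b6", "b7", "b8", "b9"]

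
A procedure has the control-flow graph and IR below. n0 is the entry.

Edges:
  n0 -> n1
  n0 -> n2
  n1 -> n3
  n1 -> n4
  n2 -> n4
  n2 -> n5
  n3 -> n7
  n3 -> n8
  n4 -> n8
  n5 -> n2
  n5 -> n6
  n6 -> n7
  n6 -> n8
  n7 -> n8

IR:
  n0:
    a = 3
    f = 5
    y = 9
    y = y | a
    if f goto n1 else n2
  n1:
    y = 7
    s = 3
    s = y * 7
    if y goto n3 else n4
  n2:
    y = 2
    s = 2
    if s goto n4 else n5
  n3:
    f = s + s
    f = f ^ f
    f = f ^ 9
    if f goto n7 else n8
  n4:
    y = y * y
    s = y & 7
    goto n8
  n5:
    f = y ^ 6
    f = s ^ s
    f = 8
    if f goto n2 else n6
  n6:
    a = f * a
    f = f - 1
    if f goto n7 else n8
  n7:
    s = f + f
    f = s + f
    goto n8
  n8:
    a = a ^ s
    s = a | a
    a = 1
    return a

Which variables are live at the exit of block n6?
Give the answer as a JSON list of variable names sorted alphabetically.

def/use:
  n0: {a,f,y} / ∅
  n1: {s,y} / ∅
  n2: {s,y} / ∅
  n3: {f} / {s}
  n4: {s,y} / {y}
  n5: {f} / {s,y}
  n6: {a,f} / {a,f}
  n7: {f,s} / {f}
  n8: {a,s} / {a,s}

Backward fixpoint:
  n0 li=∅ lo={a}
  n1 li={a} lo={a,s,y}
  n2 li={a} lo={a,s,y}
  n3 li={a,s} lo={a,f,s}
  n4 li={a,y} lo={a,s}
  n5 li={a,s,y} lo={a,f,s}
  n6 li={a,f,s} lo={a,f,s}
  n7 li={a,f} lo={a,s}
  n8 li={a,s} lo=∅

live-out(n6) = ["a", "f", "s"]

Answer: ["a", "f", "s"]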